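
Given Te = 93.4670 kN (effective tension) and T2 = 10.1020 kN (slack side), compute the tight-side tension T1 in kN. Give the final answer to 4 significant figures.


T1 = Te + T2 = 93.4670 + 10.1020
T1 = 103.6 kN


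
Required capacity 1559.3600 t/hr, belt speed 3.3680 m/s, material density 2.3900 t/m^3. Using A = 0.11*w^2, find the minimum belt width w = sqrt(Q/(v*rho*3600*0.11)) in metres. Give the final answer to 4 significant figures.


A_req = 1559.3600 / (3.3680 * 2.3900 * 3600) = 0.0538114 m^2
w = sqrt(0.0538114 / 0.11)
w = 0.6994 m


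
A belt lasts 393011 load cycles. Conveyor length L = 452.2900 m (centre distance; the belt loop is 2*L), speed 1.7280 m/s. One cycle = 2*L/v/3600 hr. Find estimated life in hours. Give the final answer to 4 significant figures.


cycle_time = 2 * 452.2900 / 1.7280 / 3600 = 0.145412 hr
life = 393011 * 0.145412 = 57150 hours


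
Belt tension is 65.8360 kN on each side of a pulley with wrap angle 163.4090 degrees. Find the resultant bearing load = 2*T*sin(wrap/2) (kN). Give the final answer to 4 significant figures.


F = 2 * 65.8360 * sin(163.4090/2 deg)
F = 130.3 kN


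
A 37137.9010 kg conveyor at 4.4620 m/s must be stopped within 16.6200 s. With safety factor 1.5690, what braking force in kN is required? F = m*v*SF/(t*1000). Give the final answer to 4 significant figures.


F = 37137.9010 * 4.4620 / 16.6200 * 1.5690 / 1000
F = 15.64 kN


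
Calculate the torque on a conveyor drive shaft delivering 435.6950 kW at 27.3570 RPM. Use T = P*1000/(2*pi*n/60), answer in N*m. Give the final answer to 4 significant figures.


omega = 2*pi*27.3570/60 = 2.86482 rad/s
T = 435.6950*1000 / 2.86482
T = 152100 N*m


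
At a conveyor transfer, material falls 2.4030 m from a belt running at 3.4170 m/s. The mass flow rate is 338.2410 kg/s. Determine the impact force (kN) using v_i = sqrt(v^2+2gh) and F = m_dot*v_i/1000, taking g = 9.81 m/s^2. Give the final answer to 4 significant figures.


v_i = sqrt(3.4170^2 + 2*9.81*2.4030) = 7.6696 m/s
F = 338.2410 * 7.6696 / 1000
F = 2.594 kN


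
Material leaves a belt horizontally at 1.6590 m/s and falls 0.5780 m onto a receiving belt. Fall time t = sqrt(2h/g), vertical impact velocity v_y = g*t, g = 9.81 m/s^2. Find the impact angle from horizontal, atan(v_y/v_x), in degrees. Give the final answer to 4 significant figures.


t = sqrt(2*0.5780/9.81) = 0.343277 s
v_y = 9.81 * 0.343277 = 3.36755 m/s
angle = atan(3.36755 / 1.6590) = 63.77 deg


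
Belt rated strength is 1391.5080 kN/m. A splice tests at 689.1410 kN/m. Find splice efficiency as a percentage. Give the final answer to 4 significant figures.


Eff = 689.1410 / 1391.5080 * 100
Eff = 49.52 %


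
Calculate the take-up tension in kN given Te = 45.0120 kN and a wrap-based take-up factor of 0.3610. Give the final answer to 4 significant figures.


T_tu = 45.0120 * 0.3610
T_tu = 16.25 kN


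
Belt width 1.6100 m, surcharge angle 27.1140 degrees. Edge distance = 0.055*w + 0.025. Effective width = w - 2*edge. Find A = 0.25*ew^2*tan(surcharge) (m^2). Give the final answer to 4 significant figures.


edge = 0.055*1.6100 + 0.025 = 0.11355 m
ew = 1.6100 - 2*0.11355 = 1.3829 m
A = 0.25 * 1.3829^2 * tan(27.1140 deg)
A = 0.2448 m^2


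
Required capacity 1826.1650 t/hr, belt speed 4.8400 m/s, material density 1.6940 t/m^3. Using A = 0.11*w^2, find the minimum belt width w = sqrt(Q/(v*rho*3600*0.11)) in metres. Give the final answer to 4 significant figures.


A_req = 1826.1650 / (4.8400 * 1.6940 * 3600) = 0.0618698 m^2
w = sqrt(0.0618698 / 0.11)
w = 0.7500 m


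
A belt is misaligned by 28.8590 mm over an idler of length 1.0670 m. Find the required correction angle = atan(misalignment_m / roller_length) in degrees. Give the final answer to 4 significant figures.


misalign_m = 28.8590 / 1000 = 0.028859 m
angle = atan(0.028859 / 1.0670)
angle = 1.549 deg


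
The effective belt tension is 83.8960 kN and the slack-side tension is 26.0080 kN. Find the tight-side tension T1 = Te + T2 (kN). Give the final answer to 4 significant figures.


T1 = Te + T2 = 83.8960 + 26.0080
T1 = 109.9 kN


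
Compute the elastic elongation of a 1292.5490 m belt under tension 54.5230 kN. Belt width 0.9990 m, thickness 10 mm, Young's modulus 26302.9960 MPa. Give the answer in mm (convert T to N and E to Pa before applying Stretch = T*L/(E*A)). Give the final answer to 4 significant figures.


A = 0.9990 * 0.01 = 0.00999 m^2
Stretch = 54.5230*1000 * 1292.5490 / (26302.9960e6 * 0.00999) * 1000
Stretch = 268.2 mm


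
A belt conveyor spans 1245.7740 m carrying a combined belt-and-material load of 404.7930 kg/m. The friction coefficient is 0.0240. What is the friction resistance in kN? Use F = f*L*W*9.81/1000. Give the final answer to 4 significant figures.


F = 0.0240 * 1245.7740 * 404.7930 * 9.81 / 1000
F = 118.7 kN


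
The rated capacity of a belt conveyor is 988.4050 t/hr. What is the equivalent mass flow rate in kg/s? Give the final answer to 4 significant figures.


m_dot = 988.4050 * 1000 / 3600
m_dot = 274.6 kg/s


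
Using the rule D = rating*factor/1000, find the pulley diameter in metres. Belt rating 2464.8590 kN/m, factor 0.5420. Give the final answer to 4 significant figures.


D = 2464.8590 * 0.5420 / 1000
D = 1.336 m


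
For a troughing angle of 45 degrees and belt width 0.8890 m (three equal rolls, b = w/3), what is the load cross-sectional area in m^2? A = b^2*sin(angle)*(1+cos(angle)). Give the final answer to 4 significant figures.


b = 0.8890/3 = 0.296333 m
A = 0.296333^2 * sin(45 deg) * (1 + cos(45 deg))
A = 0.1060 m^2


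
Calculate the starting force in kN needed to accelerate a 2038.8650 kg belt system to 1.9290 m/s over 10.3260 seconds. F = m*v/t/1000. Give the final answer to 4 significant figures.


F = 2038.8650 * 1.9290 / 10.3260 / 1000
F = 0.3809 kN


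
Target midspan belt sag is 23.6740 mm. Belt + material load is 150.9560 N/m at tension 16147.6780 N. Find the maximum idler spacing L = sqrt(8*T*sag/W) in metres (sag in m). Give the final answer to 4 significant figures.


sag = 23.6740/1000 = 0.023674 m
L = sqrt(8 * 16147.6780 * 0.023674 / 150.9560)
L = 4.501 m


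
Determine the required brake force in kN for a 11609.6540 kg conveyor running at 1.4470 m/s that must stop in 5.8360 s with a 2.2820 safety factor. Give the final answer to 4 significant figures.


F = 11609.6540 * 1.4470 / 5.8360 * 2.2820 / 1000
F = 6.569 kN


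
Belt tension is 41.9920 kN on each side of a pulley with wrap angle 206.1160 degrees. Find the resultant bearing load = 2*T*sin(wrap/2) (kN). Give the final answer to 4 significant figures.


F = 2 * 41.9920 * sin(206.1160/2 deg)
F = 81.81 kN


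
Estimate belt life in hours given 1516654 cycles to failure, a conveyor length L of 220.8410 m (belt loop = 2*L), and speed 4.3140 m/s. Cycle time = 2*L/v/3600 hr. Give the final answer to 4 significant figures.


cycle_time = 2 * 220.8410 / 4.3140 / 3600 = 0.0284398 hr
life = 1516654 * 0.0284398 = 43130 hours


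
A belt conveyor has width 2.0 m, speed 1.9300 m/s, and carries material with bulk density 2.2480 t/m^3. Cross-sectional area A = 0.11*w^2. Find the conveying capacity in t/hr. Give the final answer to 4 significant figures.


A = 0.11 * 2.0^2 = 0.44 m^2
C = 0.44 * 1.9300 * 2.2480 * 3600
C = 6872 t/hr


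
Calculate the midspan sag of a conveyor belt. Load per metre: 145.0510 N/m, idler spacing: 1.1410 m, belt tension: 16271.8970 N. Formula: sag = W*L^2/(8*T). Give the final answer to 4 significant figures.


sag = 145.0510 * 1.1410^2 / (8 * 16271.8970)
sag = 0.001451 m


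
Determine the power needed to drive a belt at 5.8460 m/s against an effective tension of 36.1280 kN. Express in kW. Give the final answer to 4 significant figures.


P = Te * v = 36.1280 * 5.8460
P = 211.2 kW


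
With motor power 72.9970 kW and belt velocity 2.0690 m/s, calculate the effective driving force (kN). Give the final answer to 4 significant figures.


Te = P / v = 72.9970 / 2.0690
Te = 35.28 kN


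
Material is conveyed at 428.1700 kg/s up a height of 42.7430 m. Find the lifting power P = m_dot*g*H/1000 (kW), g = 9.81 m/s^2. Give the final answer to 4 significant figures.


P = 428.1700 * 9.81 * 42.7430 / 1000
P = 179.5 kW


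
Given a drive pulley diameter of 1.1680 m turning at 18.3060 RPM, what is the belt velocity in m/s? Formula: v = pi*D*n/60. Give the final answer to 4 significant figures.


v = pi * 1.1680 * 18.3060 / 60
v = 1.120 m/s


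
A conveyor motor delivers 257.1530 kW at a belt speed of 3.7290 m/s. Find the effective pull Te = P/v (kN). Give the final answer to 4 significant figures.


Te = P / v = 257.1530 / 3.7290
Te = 68.96 kN


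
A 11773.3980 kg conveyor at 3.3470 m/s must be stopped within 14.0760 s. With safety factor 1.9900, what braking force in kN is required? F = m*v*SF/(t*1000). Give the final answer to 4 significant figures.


F = 11773.3980 * 3.3470 / 14.0760 * 1.9900 / 1000
F = 5.571 kN


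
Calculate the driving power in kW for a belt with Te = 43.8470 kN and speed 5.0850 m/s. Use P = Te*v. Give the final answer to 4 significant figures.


P = Te * v = 43.8470 * 5.0850
P = 223.0 kW


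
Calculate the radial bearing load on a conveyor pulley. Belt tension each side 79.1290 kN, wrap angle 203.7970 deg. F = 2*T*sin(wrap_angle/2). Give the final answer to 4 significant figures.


F = 2 * 79.1290 * sin(203.7970/2 deg)
F = 154.9 kN


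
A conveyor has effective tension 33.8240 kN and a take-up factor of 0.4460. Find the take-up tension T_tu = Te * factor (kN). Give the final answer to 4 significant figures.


T_tu = 33.8240 * 0.4460
T_tu = 15.09 kN


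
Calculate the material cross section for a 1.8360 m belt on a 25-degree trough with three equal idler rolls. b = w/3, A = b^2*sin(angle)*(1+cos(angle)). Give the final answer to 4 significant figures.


b = 1.8360/3 = 0.612 m
A = 0.612^2 * sin(25 deg) * (1 + cos(25 deg))
A = 0.3017 m^2


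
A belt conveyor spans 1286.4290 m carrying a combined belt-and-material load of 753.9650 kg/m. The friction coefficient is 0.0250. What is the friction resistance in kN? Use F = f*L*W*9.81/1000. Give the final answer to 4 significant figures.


F = 0.0250 * 1286.4290 * 753.9650 * 9.81 / 1000
F = 237.9 kN


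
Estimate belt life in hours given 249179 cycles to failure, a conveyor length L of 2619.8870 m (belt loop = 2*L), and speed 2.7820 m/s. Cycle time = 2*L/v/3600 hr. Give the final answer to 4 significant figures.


cycle_time = 2 * 2619.8870 / 2.7820 / 3600 = 0.523182 hr
life = 249179 * 0.523182 = 130400 hours


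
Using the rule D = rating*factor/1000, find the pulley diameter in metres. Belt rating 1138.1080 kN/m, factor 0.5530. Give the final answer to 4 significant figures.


D = 1138.1080 * 0.5530 / 1000
D = 0.6294 m


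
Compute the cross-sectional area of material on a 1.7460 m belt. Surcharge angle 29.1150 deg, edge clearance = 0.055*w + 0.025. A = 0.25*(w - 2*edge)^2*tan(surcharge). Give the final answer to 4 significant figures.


edge = 0.055*1.7460 + 0.025 = 0.12103 m
ew = 1.7460 - 2*0.12103 = 1.50394 m
A = 0.25 * 1.50394^2 * tan(29.1150 deg)
A = 0.3149 m^2


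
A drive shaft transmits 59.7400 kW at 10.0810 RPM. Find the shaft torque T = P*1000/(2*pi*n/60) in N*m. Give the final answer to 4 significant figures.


omega = 2*pi*10.0810/60 = 1.05568 rad/s
T = 59.7400*1000 / 1.05568
T = 56590 N*m


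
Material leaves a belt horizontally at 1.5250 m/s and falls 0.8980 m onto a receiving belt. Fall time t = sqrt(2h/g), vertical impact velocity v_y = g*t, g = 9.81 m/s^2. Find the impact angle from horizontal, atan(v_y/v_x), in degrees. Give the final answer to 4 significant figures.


t = sqrt(2*0.8980/9.81) = 0.427877 s
v_y = 9.81 * 0.427877 = 4.19747 m/s
angle = atan(4.19747 / 1.5250) = 70.03 deg


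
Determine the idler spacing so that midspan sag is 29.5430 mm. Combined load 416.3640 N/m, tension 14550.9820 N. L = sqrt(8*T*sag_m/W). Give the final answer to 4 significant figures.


sag = 29.5430/1000 = 0.029543 m
L = sqrt(8 * 14550.9820 * 0.029543 / 416.3640)
L = 2.874 m


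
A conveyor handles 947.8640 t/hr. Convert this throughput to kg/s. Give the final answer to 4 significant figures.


m_dot = 947.8640 * 1000 / 3600
m_dot = 263.3 kg/s


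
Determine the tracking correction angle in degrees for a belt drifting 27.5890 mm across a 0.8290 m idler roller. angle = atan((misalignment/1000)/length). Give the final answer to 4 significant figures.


misalign_m = 27.5890 / 1000 = 0.027589 m
angle = atan(0.027589 / 0.8290)
angle = 1.906 deg


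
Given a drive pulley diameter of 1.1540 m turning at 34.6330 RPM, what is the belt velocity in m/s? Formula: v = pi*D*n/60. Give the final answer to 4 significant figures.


v = pi * 1.1540 * 34.6330 / 60
v = 2.093 m/s


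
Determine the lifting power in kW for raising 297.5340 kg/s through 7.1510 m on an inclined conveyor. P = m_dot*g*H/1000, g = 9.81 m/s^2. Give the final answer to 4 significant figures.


P = 297.5340 * 9.81 * 7.1510 / 1000
P = 20.87 kW


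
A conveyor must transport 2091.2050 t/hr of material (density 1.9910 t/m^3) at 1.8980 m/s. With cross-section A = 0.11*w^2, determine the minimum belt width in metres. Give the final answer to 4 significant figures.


A_req = 2091.2050 / (1.8980 * 1.9910 * 3600) = 0.153719 m^2
w = sqrt(0.153719 / 0.11)
w = 1.182 m


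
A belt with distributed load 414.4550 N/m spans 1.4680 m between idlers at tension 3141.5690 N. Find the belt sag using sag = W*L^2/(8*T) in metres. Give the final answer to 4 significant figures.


sag = 414.4550 * 1.4680^2 / (8 * 3141.5690)
sag = 0.03554 m


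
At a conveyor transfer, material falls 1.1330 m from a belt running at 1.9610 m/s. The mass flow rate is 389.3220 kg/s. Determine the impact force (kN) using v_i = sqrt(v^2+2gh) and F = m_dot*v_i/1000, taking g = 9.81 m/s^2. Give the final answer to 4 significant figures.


v_i = sqrt(1.9610^2 + 2*9.81*1.1330) = 5.10637 m/s
F = 389.3220 * 5.10637 / 1000
F = 1.988 kN


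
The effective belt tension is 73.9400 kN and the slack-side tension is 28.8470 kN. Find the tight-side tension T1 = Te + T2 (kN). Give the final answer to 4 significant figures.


T1 = Te + T2 = 73.9400 + 28.8470
T1 = 102.8 kN


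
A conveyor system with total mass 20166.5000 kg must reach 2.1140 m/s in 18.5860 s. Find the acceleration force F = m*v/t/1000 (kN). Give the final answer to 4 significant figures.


F = 20166.5000 * 2.1140 / 18.5860 / 1000
F = 2.294 kN


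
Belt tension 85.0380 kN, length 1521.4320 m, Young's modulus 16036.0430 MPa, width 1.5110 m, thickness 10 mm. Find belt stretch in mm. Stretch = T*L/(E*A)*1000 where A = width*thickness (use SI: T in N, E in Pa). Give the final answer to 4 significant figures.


A = 1.5110 * 0.01 = 0.01511 m^2
Stretch = 85.0380*1000 * 1521.4320 / (16036.0430e6 * 0.01511) * 1000
Stretch = 534.0 mm


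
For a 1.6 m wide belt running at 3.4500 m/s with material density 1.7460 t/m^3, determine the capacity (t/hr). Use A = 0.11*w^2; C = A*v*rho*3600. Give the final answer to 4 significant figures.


A = 0.11 * 1.6^2 = 0.2816 m^2
C = 0.2816 * 3.4500 * 1.7460 * 3600
C = 6107 t/hr


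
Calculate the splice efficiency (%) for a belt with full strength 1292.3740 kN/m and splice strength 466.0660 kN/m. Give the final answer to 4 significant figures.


Eff = 466.0660 / 1292.3740 * 100
Eff = 36.06 %


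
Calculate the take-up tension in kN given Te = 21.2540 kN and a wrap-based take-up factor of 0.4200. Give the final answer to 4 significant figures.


T_tu = 21.2540 * 0.4200
T_tu = 8.927 kN


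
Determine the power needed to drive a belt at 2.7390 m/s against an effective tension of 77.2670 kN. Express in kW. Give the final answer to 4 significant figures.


P = Te * v = 77.2670 * 2.7390
P = 211.6 kW


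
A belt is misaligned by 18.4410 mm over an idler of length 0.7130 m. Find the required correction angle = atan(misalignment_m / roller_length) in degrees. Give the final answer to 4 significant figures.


misalign_m = 18.4410 / 1000 = 0.018441 m
angle = atan(0.018441 / 0.7130)
angle = 1.482 deg


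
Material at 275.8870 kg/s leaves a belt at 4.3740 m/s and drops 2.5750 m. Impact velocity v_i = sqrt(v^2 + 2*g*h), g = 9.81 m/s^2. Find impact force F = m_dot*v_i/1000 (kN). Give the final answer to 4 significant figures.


v_i = sqrt(4.3740^2 + 2*9.81*2.5750) = 8.34586 m/s
F = 275.8870 * 8.34586 / 1000
F = 2.303 kN


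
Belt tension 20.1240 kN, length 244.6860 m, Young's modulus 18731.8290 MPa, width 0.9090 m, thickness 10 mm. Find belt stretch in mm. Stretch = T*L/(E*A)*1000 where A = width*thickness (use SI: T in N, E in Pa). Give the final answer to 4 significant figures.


A = 0.9090 * 0.01 = 0.00909 m^2
Stretch = 20.1240*1000 * 244.6860 / (18731.8290e6 * 0.00909) * 1000
Stretch = 28.92 mm


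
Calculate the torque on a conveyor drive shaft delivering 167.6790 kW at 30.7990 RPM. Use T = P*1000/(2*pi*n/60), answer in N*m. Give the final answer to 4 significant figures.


omega = 2*pi*30.7990/60 = 3.22526 rad/s
T = 167.6790*1000 / 3.22526
T = 51990 N*m


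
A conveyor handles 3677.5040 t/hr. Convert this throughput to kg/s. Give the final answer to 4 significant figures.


m_dot = 3677.5040 * 1000 / 3600
m_dot = 1022 kg/s


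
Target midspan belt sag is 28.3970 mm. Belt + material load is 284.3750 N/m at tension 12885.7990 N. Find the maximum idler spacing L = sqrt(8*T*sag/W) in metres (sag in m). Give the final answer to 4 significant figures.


sag = 28.3970/1000 = 0.028397 m
L = sqrt(8 * 12885.7990 * 0.028397 / 284.3750)
L = 3.208 m


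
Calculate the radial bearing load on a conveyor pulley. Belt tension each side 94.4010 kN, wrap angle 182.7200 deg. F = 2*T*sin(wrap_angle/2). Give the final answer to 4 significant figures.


F = 2 * 94.4010 * sin(182.7200/2 deg)
F = 188.7 kN


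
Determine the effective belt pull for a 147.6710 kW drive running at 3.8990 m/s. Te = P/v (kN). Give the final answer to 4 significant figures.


Te = P / v = 147.6710 / 3.8990
Te = 37.87 kN


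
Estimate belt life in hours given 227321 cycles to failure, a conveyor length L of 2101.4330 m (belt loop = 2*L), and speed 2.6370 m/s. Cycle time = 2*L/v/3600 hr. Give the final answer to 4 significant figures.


cycle_time = 2 * 2101.4330 / 2.6370 / 3600 = 0.442724 hr
life = 227321 * 0.442724 = 100600 hours


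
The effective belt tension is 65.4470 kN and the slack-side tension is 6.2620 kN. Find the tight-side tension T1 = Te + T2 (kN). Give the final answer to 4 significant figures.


T1 = Te + T2 = 65.4470 + 6.2620
T1 = 71.71 kN


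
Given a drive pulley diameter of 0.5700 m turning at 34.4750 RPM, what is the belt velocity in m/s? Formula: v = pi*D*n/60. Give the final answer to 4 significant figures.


v = pi * 0.5700 * 34.4750 / 60
v = 1.029 m/s


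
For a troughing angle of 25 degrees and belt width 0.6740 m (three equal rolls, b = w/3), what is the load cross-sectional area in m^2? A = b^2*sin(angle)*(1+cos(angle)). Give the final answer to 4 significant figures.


b = 0.6740/3 = 0.224667 m
A = 0.224667^2 * sin(25 deg) * (1 + cos(25 deg))
A = 0.04066 m^2


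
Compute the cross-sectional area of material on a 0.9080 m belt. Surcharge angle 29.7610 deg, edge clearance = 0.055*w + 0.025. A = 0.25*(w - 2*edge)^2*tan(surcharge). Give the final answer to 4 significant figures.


edge = 0.055*0.9080 + 0.025 = 0.07494 m
ew = 0.9080 - 2*0.07494 = 0.75812 m
A = 0.25 * 0.75812^2 * tan(29.7610 deg)
A = 0.08216 m^2


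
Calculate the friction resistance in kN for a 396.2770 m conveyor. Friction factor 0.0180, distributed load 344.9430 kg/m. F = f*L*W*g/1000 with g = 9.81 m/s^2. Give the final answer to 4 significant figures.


F = 0.0180 * 396.2770 * 344.9430 * 9.81 / 1000
F = 24.14 kN


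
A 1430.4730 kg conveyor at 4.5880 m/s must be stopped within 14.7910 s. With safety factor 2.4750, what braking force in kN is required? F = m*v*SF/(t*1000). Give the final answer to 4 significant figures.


F = 1430.4730 * 4.5880 / 14.7910 * 2.4750 / 1000
F = 1.098 kN


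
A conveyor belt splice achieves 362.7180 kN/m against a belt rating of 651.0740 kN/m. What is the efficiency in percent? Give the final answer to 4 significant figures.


Eff = 362.7180 / 651.0740 * 100
Eff = 55.71 %


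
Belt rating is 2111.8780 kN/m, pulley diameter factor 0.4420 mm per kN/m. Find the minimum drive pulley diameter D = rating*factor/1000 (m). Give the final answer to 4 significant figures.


D = 2111.8780 * 0.4420 / 1000
D = 0.9335 m


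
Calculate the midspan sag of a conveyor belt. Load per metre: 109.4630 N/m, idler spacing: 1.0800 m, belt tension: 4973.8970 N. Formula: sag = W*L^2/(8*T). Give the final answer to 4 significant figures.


sag = 109.4630 * 1.0800^2 / (8 * 4973.8970)
sag = 0.003209 m


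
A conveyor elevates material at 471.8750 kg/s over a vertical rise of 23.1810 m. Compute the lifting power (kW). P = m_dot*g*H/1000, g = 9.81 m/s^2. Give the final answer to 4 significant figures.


P = 471.8750 * 9.81 * 23.1810 / 1000
P = 107.3 kW


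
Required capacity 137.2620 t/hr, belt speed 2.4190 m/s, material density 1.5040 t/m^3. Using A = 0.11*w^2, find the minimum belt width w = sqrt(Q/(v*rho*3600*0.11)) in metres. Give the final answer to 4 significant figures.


A_req = 137.2620 / (2.4190 * 1.5040 * 3600) = 0.0104801 m^2
w = sqrt(0.0104801 / 0.11)
w = 0.3087 m


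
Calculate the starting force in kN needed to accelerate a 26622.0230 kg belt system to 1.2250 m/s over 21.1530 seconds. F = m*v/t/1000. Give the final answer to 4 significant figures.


F = 26622.0230 * 1.2250 / 21.1530 / 1000
F = 1.542 kN


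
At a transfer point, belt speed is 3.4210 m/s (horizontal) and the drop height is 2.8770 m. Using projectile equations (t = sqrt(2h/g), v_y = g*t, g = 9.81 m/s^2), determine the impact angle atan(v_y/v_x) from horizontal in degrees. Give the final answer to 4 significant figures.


t = sqrt(2*2.8770/9.81) = 0.765862 s
v_y = 9.81 * 0.765862 = 7.51311 m/s
angle = atan(7.51311 / 3.4210) = 65.52 deg


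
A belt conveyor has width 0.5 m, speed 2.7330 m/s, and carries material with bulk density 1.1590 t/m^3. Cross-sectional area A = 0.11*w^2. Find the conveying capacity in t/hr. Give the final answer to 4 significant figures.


A = 0.11 * 0.5^2 = 0.0275 m^2
C = 0.0275 * 2.7330 * 1.1590 * 3600
C = 313.6 t/hr


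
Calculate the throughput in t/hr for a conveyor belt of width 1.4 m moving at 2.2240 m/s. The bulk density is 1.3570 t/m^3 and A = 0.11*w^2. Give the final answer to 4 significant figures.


A = 0.11 * 1.4^2 = 0.2156 m^2
C = 0.2156 * 2.2240 * 1.3570 * 3600
C = 2342 t/hr


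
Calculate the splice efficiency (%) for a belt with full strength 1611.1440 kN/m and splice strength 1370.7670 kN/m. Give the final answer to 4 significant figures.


Eff = 1370.7670 / 1611.1440 * 100
Eff = 85.08 %


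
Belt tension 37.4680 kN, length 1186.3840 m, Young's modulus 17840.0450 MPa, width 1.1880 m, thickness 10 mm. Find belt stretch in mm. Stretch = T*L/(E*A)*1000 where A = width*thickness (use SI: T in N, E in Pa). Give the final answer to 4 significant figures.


A = 1.1880 * 0.01 = 0.01188 m^2
Stretch = 37.4680*1000 * 1186.3840 / (17840.0450e6 * 0.01188) * 1000
Stretch = 209.7 mm


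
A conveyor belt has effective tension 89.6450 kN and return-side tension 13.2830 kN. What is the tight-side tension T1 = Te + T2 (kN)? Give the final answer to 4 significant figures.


T1 = Te + T2 = 89.6450 + 13.2830
T1 = 102.9 kN


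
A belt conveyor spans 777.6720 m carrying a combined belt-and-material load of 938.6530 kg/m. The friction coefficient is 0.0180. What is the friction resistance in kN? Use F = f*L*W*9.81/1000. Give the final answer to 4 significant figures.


F = 0.0180 * 777.6720 * 938.6530 * 9.81 / 1000
F = 128.9 kN


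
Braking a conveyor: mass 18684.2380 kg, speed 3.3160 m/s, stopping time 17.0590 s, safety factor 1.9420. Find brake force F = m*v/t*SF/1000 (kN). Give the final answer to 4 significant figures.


F = 18684.2380 * 3.3160 / 17.0590 * 1.9420 / 1000
F = 7.053 kN


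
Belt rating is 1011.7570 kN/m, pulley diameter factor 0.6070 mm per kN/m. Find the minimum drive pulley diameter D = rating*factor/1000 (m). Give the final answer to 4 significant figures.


D = 1011.7570 * 0.6070 / 1000
D = 0.6141 m


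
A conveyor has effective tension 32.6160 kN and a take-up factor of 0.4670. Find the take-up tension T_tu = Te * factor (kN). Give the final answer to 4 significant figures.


T_tu = 32.6160 * 0.4670
T_tu = 15.23 kN


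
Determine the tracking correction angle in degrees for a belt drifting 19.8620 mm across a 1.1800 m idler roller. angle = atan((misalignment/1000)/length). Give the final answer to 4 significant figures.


misalign_m = 19.8620 / 1000 = 0.019862 m
angle = atan(0.019862 / 1.1800)
angle = 0.9643 deg


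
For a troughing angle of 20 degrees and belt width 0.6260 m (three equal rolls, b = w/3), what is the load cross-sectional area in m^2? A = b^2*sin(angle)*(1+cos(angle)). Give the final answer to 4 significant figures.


b = 0.6260/3 = 0.208667 m
A = 0.208667^2 * sin(20 deg) * (1 + cos(20 deg))
A = 0.02889 m^2


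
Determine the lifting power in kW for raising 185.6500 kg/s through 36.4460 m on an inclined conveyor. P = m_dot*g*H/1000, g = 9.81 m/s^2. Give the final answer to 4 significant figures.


P = 185.6500 * 9.81 * 36.4460 / 1000
P = 66.38 kW


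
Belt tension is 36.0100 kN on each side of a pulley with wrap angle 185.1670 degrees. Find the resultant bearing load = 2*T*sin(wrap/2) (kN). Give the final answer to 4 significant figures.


F = 2 * 36.0100 * sin(185.1670/2 deg)
F = 71.95 kN


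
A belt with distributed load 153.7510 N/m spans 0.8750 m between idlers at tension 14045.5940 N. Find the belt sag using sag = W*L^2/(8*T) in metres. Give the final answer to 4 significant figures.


sag = 153.7510 * 0.8750^2 / (8 * 14045.5940)
sag = 0.001048 m


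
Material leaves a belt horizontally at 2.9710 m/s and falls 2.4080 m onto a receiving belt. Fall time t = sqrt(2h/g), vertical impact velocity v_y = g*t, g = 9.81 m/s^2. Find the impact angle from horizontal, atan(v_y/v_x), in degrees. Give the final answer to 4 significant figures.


t = sqrt(2*2.4080/9.81) = 0.700662 s
v_y = 9.81 * 0.700662 = 6.87349 m/s
angle = atan(6.87349 / 2.9710) = 66.62 deg


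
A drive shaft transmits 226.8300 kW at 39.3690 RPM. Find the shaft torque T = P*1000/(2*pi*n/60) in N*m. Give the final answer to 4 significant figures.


omega = 2*pi*39.3690/60 = 4.12271 rad/s
T = 226.8300*1000 / 4.12271
T = 55020 N*m


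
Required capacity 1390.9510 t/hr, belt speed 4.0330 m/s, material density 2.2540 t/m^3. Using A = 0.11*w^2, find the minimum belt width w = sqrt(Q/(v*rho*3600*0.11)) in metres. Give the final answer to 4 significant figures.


A_req = 1390.9510 / (4.0330 * 2.2540 * 3600) = 0.0425037 m^2
w = sqrt(0.0425037 / 0.11)
w = 0.6216 m


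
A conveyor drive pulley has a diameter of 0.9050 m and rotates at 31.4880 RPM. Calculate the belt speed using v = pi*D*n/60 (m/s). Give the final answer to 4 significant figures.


v = pi * 0.9050 * 31.4880 / 60
v = 1.492 m/s


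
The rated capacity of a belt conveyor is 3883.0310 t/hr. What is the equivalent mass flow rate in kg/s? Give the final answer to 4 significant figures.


m_dot = 3883.0310 * 1000 / 3600
m_dot = 1079 kg/s


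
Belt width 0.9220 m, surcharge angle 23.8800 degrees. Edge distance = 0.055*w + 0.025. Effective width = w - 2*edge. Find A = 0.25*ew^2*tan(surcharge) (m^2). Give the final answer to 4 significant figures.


edge = 0.055*0.9220 + 0.025 = 0.07571 m
ew = 0.9220 - 2*0.07571 = 0.77058 m
A = 0.25 * 0.77058^2 * tan(23.8800 deg)
A = 0.06572 m^2


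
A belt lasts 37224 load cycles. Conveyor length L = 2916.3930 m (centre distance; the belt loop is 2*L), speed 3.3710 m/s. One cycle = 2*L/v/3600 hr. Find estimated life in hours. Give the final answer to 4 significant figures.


cycle_time = 2 * 2916.3930 / 3.3710 / 3600 = 0.480634 hr
life = 37224 * 0.480634 = 17890 hours


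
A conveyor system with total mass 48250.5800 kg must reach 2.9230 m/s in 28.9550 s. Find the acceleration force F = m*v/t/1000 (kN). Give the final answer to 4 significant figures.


F = 48250.5800 * 2.9230 / 28.9550 / 1000
F = 4.871 kN


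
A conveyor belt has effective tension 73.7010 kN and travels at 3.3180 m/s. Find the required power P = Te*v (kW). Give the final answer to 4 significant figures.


P = Te * v = 73.7010 * 3.3180
P = 244.5 kW


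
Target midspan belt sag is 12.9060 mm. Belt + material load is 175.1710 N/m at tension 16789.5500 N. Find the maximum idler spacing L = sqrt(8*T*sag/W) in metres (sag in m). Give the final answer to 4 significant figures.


sag = 12.9060/1000 = 0.012906 m
L = sqrt(8 * 16789.5500 * 0.012906 / 175.1710)
L = 3.146 m


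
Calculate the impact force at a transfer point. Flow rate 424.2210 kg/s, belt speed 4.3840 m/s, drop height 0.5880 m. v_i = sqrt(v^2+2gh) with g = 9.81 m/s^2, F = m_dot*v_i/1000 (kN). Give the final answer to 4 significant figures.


v_i = sqrt(4.3840^2 + 2*9.81*0.5880) = 5.54581 m/s
F = 424.2210 * 5.54581 / 1000
F = 2.353 kN


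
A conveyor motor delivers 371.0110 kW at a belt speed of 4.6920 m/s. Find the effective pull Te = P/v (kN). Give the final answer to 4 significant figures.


Te = P / v = 371.0110 / 4.6920
Te = 79.07 kN


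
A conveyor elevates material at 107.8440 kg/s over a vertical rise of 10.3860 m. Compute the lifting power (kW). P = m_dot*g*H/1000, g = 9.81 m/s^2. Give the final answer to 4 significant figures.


P = 107.8440 * 9.81 * 10.3860 / 1000
P = 10.99 kW


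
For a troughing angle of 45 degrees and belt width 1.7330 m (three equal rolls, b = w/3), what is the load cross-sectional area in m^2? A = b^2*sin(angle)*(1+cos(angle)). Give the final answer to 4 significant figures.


b = 1.7330/3 = 0.577667 m
A = 0.577667^2 * sin(45 deg) * (1 + cos(45 deg))
A = 0.4028 m^2


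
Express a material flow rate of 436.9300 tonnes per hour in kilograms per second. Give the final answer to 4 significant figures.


m_dot = 436.9300 * 1000 / 3600
m_dot = 121.4 kg/s


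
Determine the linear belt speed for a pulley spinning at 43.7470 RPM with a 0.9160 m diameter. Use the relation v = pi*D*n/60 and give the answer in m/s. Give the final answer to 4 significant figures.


v = pi * 0.9160 * 43.7470 / 60
v = 2.098 m/s


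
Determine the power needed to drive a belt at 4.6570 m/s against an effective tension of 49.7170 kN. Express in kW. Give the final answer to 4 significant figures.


P = Te * v = 49.7170 * 4.6570
P = 231.5 kW


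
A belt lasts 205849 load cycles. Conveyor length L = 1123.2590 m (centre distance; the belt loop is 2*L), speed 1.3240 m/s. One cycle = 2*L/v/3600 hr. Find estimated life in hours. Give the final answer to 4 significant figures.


cycle_time = 2 * 1123.2590 / 1.3240 / 3600 = 0.471324 hr
life = 205849 * 0.471324 = 97020 hours


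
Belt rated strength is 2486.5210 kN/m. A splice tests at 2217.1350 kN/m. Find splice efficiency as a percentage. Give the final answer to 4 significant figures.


Eff = 2217.1350 / 2486.5210 * 100
Eff = 89.17 %


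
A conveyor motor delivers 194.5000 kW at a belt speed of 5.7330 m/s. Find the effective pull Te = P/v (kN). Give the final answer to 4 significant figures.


Te = P / v = 194.5000 / 5.7330
Te = 33.93 kN


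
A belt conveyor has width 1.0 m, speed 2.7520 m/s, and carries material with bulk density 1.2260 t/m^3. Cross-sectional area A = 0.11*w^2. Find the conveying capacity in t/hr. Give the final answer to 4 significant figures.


A = 0.11 * 1.0^2 = 0.11 m^2
C = 0.11 * 2.7520 * 1.2260 * 3600
C = 1336 t/hr


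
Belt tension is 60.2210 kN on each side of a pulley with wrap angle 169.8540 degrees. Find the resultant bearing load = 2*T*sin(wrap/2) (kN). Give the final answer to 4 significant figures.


F = 2 * 60.2210 * sin(169.8540/2 deg)
F = 120.0 kN


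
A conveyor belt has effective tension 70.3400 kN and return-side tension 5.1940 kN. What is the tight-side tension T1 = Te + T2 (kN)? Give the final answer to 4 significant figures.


T1 = Te + T2 = 70.3400 + 5.1940
T1 = 75.53 kN


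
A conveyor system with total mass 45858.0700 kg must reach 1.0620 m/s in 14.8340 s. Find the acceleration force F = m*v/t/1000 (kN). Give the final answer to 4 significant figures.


F = 45858.0700 * 1.0620 / 14.8340 / 1000
F = 3.283 kN


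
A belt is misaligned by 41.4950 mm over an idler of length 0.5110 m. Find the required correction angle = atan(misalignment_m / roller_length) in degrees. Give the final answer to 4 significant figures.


misalign_m = 41.4950 / 1000 = 0.041495 m
angle = atan(0.041495 / 0.5110)
angle = 4.642 deg


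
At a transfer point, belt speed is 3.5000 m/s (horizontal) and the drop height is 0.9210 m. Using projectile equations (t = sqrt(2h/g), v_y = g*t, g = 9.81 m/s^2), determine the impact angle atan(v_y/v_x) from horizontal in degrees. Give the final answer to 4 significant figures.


t = sqrt(2*0.9210/9.81) = 0.433322 s
v_y = 9.81 * 0.433322 = 4.25089 m/s
angle = atan(4.25089 / 3.5000) = 50.53 deg


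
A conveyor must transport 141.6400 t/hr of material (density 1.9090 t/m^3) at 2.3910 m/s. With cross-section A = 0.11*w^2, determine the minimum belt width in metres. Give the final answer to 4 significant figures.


A_req = 141.6400 / (2.3910 * 1.9090 * 3600) = 0.00861981 m^2
w = sqrt(0.00861981 / 0.11)
w = 0.2799 m


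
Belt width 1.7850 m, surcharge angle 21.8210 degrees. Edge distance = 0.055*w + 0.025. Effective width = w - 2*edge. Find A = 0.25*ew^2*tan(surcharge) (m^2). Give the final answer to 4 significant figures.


edge = 0.055*1.7850 + 0.025 = 0.123175 m
ew = 1.7850 - 2*0.123175 = 1.53865 m
A = 0.25 * 1.53865^2 * tan(21.8210 deg)
A = 0.2370 m^2


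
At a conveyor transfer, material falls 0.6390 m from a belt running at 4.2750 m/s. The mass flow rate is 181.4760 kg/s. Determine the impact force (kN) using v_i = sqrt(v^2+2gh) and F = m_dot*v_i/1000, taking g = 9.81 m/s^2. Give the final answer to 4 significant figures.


v_i = sqrt(4.2750^2 + 2*9.81*0.6390) = 5.55093 m/s
F = 181.4760 * 5.55093 / 1000
F = 1.007 kN


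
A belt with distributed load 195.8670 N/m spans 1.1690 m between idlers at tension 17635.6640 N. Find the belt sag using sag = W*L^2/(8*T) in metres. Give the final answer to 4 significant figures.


sag = 195.8670 * 1.1690^2 / (8 * 17635.6640)
sag = 0.001897 m


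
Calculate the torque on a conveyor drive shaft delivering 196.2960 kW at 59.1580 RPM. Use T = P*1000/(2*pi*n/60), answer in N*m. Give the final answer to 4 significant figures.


omega = 2*pi*59.1580/60 = 6.19501 rad/s
T = 196.2960*1000 / 6.19501
T = 31690 N*m


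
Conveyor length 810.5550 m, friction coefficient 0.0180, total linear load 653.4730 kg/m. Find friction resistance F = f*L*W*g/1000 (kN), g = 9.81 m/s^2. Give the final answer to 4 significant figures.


F = 0.0180 * 810.5550 * 653.4730 * 9.81 / 1000
F = 93.53 kN


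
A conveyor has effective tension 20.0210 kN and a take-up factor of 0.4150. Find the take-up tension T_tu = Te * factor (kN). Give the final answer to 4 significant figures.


T_tu = 20.0210 * 0.4150
T_tu = 8.309 kN


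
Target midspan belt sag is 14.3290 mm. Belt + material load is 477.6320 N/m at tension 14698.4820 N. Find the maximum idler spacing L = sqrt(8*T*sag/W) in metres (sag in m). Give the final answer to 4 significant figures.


sag = 14.3290/1000 = 0.014329 m
L = sqrt(8 * 14698.4820 * 0.014329 / 477.6320)
L = 1.878 m


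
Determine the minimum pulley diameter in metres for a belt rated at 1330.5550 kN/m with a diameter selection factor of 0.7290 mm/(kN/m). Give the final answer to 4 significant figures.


D = 1330.5550 * 0.7290 / 1000
D = 0.9700 m


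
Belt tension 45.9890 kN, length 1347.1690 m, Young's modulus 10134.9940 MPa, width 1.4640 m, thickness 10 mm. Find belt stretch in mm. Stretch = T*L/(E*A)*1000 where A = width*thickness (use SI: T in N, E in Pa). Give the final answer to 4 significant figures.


A = 1.4640 * 0.01 = 0.01464 m^2
Stretch = 45.9890*1000 * 1347.1690 / (10134.9940e6 * 0.01464) * 1000
Stretch = 417.6 mm


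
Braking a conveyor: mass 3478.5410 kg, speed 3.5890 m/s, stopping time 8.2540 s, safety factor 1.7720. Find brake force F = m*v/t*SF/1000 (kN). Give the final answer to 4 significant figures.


F = 3478.5410 * 3.5890 / 8.2540 * 1.7720 / 1000
F = 2.680 kN


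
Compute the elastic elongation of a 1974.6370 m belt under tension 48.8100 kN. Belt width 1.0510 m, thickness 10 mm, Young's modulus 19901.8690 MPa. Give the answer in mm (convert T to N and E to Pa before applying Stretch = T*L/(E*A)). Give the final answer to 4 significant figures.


A = 1.0510 * 0.01 = 0.01051 m^2
Stretch = 48.8100*1000 * 1974.6370 / (19901.8690e6 * 0.01051) * 1000
Stretch = 460.8 mm


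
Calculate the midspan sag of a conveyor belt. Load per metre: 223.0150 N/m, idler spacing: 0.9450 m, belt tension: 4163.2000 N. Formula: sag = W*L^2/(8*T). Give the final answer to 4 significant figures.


sag = 223.0150 * 0.9450^2 / (8 * 4163.2000)
sag = 0.005980 m


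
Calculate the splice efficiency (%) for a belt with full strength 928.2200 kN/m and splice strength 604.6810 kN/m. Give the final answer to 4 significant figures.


Eff = 604.6810 / 928.2200 * 100
Eff = 65.14 %


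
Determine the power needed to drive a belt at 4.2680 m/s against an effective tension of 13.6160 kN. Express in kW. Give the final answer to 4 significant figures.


P = Te * v = 13.6160 * 4.2680
P = 58.11 kW


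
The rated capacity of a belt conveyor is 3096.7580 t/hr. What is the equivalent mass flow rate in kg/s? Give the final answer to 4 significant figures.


m_dot = 3096.7580 * 1000 / 3600
m_dot = 860.2 kg/s


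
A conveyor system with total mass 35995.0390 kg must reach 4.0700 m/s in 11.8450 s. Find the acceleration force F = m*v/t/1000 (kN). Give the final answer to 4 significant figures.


F = 35995.0390 * 4.0700 / 11.8450 / 1000
F = 12.37 kN


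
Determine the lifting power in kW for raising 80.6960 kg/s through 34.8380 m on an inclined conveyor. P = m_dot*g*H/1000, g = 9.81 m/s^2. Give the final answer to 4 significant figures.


P = 80.6960 * 9.81 * 34.8380 / 1000
P = 27.58 kW


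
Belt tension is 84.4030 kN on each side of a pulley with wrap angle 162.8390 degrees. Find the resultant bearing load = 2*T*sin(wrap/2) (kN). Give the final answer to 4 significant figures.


F = 2 * 84.4030 * sin(162.8390/2 deg)
F = 166.9 kN


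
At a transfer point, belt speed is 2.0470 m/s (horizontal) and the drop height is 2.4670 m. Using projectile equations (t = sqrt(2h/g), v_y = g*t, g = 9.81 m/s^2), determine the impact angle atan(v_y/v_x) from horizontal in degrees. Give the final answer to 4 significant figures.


t = sqrt(2*2.4670/9.81) = 0.709194 s
v_y = 9.81 * 0.709194 = 6.95719 m/s
angle = atan(6.95719 / 2.0470) = 73.60 deg


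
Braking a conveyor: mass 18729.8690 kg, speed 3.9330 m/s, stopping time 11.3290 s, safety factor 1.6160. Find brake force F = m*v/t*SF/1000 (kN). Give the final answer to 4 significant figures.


F = 18729.8690 * 3.9330 / 11.3290 * 1.6160 / 1000
F = 10.51 kN


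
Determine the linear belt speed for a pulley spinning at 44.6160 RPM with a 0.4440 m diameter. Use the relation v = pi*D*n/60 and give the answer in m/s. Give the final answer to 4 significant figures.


v = pi * 0.4440 * 44.6160 / 60
v = 1.037 m/s


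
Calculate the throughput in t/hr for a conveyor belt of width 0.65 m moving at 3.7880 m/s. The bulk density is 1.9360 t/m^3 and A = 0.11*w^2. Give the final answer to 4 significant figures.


A = 0.11 * 0.65^2 = 0.046475 m^2
C = 0.046475 * 3.7880 * 1.9360 * 3600
C = 1227 t/hr
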